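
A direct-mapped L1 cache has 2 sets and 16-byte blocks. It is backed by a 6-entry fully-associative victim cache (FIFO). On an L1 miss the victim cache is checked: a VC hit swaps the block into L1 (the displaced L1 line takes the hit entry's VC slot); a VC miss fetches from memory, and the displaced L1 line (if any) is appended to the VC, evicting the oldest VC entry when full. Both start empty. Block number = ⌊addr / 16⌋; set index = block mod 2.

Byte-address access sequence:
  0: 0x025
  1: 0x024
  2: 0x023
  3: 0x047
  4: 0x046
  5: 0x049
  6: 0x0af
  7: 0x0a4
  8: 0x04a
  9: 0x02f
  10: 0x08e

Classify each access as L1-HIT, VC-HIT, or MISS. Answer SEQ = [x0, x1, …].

SEQ = [MISS, L1-HIT, L1-HIT, MISS, L1-HIT, L1-HIT, MISS, L1-HIT, VC-HIT, VC-HIT, MISS]

0: 0x25 (blk 2, set 0) → MISS  vc=[]
1: 0x24 (blk 2, set 0) → L1-HIT  vc=[]
2: 0x23 (blk 2, set 0) → L1-HIT  vc=[]
3: 0x47 (blk 4, set 0) → MISS  vc=[2]
4: 0x46 (blk 4, set 0) → L1-HIT  vc=[2]
5: 0x49 (blk 4, set 0) → L1-HIT  vc=[2]
6: 0xaf (blk 10, set 0) → MISS  vc=[2, 4]
7: 0xa4 (blk 10, set 0) → L1-HIT  vc=[2, 4]
8: 0x4a (blk 4, set 0) → VC-HIT  vc=[2, 10]
9: 0x2f (blk 2, set 0) → VC-HIT  vc=[4, 10]
10: 0x8e (blk 8, set 0) → MISS  vc=[4, 10, 2]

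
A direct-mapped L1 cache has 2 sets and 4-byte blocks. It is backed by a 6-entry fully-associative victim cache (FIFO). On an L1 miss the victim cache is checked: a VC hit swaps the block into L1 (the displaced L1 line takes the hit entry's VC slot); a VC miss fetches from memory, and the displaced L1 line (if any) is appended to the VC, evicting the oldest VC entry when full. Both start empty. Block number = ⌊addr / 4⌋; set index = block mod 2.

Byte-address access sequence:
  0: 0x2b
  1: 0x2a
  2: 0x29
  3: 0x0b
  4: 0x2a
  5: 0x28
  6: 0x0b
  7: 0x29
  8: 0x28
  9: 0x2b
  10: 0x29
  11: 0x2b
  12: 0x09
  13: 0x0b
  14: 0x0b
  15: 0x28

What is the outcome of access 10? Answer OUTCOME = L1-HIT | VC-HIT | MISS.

#0 0x2b→b10/s0 MISS; vc=[]
#1 0x2a→b10/s0 L1-HIT; vc=[]
#2 0x29→b10/s0 L1-HIT; vc=[]
#3 0xb→b2/s0 MISS; vc=[10]
#4 0x2a→b10/s0 VC-HIT; vc=[2]
#5 0x28→b10/s0 L1-HIT; vc=[2]
#6 0xb→b2/s0 VC-HIT; vc=[10]
#7 0x29→b10/s0 VC-HIT; vc=[2]
#8 0x28→b10/s0 L1-HIT; vc=[2]
#9 0x2b→b10/s0 L1-HIT; vc=[2]
#10 0x29→b10/s0 L1-HIT; vc=[2]
#11 0x2b→b10/s0 L1-HIT; vc=[2]
#12 0x9→b2/s0 VC-HIT; vc=[10]
#13 0xb→b2/s0 L1-HIT; vc=[10]
#14 0xb→b2/s0 L1-HIT; vc=[10]
#15 0x28→b10/s0 VC-HIT; vc=[2]

OUTCOME = L1-HIT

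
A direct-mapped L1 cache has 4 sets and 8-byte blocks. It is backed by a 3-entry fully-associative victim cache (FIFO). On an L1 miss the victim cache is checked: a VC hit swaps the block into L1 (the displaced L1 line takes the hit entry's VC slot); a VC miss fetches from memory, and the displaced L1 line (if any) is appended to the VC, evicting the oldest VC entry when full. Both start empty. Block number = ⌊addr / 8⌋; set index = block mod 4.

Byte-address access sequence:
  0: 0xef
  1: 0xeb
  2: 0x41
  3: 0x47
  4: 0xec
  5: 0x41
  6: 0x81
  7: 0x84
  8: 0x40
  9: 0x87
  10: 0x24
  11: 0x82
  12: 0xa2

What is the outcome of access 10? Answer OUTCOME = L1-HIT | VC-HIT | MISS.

  [0] addr=0xef blk=29 s=1: MISS | VC []
  [1] addr=0xeb blk=29 s=1: L1-HIT | VC []
  [2] addr=0x41 blk=8 s=0: MISS | VC []
  [3] addr=0x47 blk=8 s=0: L1-HIT | VC []
  [4] addr=0xec blk=29 s=1: L1-HIT | VC []
  [5] addr=0x41 blk=8 s=0: L1-HIT | VC []
  [6] addr=0x81 blk=16 s=0: MISS | VC [8]
  [7] addr=0x84 blk=16 s=0: L1-HIT | VC [8]
  [8] addr=0x40 blk=8 s=0: VC-HIT | VC [16]
  [9] addr=0x87 blk=16 s=0: VC-HIT | VC [8]
  [10] addr=0x24 blk=4 s=0: MISS | VC [8, 16]
  [11] addr=0x82 blk=16 s=0: VC-HIT | VC [8, 4]
  [12] addr=0xa2 blk=20 s=0: MISS | VC [8, 4, 16]

OUTCOME = MISS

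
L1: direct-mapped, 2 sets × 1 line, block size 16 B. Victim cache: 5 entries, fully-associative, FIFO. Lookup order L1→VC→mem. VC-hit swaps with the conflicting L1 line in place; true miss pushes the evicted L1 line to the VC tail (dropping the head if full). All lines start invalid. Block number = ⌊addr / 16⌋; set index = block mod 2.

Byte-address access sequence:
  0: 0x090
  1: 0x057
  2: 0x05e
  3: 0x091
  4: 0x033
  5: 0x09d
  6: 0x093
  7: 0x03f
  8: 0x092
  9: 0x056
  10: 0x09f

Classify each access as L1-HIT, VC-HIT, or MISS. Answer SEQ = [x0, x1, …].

0: 0x90 (blk 9, set 1) → MISS  vc=[]
1: 0x57 (blk 5, set 1) → MISS  vc=[9]
2: 0x5e (blk 5, set 1) → L1-HIT  vc=[9]
3: 0x91 (blk 9, set 1) → VC-HIT  vc=[5]
4: 0x33 (blk 3, set 1) → MISS  vc=[5, 9]
5: 0x9d (blk 9, set 1) → VC-HIT  vc=[5, 3]
6: 0x93 (blk 9, set 1) → L1-HIT  vc=[5, 3]
7: 0x3f (blk 3, set 1) → VC-HIT  vc=[5, 9]
8: 0x92 (blk 9, set 1) → VC-HIT  vc=[5, 3]
9: 0x56 (blk 5, set 1) → VC-HIT  vc=[9, 3]
10: 0x9f (blk 9, set 1) → VC-HIT  vc=[5, 3]

SEQ = [MISS, MISS, L1-HIT, VC-HIT, MISS, VC-HIT, L1-HIT, VC-HIT, VC-HIT, VC-HIT, VC-HIT]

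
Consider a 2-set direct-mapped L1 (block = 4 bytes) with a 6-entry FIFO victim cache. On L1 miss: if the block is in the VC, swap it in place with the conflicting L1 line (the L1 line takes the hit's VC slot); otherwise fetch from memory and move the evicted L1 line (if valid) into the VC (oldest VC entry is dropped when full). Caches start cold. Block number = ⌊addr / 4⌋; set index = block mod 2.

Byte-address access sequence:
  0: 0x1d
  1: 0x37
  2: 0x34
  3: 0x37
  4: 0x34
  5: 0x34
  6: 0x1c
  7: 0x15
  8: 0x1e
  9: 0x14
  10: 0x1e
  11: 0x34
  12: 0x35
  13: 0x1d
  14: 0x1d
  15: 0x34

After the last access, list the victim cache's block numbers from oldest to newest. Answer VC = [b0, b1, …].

VC = [7, 5]

#0 0x1d→b7/s1 MISS; vc=[]
#1 0x37→b13/s1 MISS; vc=[7]
#2 0x34→b13/s1 L1-HIT; vc=[7]
#3 0x37→b13/s1 L1-HIT; vc=[7]
#4 0x34→b13/s1 L1-HIT; vc=[7]
#5 0x34→b13/s1 L1-HIT; vc=[7]
#6 0x1c→b7/s1 VC-HIT; vc=[13]
#7 0x15→b5/s1 MISS; vc=[13,7]
#8 0x1e→b7/s1 VC-HIT; vc=[13,5]
#9 0x14→b5/s1 VC-HIT; vc=[13,7]
#10 0x1e→b7/s1 VC-HIT; vc=[13,5]
#11 0x34→b13/s1 VC-HIT; vc=[7,5]
#12 0x35→b13/s1 L1-HIT; vc=[7,5]
#13 0x1d→b7/s1 VC-HIT; vc=[13,5]
#14 0x1d→b7/s1 L1-HIT; vc=[13,5]
#15 0x34→b13/s1 VC-HIT; vc=[7,5]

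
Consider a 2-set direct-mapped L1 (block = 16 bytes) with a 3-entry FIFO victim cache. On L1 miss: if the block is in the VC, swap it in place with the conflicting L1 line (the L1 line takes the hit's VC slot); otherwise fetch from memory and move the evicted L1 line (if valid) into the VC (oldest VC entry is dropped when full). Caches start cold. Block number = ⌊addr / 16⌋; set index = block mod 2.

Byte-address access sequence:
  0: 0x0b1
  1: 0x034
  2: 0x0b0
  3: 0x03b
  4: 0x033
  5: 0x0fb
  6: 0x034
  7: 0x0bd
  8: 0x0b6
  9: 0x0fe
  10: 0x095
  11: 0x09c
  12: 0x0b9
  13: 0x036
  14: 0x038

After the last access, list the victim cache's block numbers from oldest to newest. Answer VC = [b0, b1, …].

#0 0xb1→b11/s1 MISS; vc=[]
#1 0x34→b3/s1 MISS; vc=[11]
#2 0xb0→b11/s1 VC-HIT; vc=[3]
#3 0x3b→b3/s1 VC-HIT; vc=[11]
#4 0x33→b3/s1 L1-HIT; vc=[11]
#5 0xfb→b15/s1 MISS; vc=[11,3]
#6 0x34→b3/s1 VC-HIT; vc=[11,15]
#7 0xbd→b11/s1 VC-HIT; vc=[3,15]
#8 0xb6→b11/s1 L1-HIT; vc=[3,15]
#9 0xfe→b15/s1 VC-HIT; vc=[3,11]
#10 0x95→b9/s1 MISS; vc=[3,11,15]
#11 0x9c→b9/s1 L1-HIT; vc=[3,11,15]
#12 0xb9→b11/s1 VC-HIT; vc=[3,9,15]
#13 0x36→b3/s1 VC-HIT; vc=[11,9,15]
#14 0x38→b3/s1 L1-HIT; vc=[11,9,15]

VC = [11, 9, 15]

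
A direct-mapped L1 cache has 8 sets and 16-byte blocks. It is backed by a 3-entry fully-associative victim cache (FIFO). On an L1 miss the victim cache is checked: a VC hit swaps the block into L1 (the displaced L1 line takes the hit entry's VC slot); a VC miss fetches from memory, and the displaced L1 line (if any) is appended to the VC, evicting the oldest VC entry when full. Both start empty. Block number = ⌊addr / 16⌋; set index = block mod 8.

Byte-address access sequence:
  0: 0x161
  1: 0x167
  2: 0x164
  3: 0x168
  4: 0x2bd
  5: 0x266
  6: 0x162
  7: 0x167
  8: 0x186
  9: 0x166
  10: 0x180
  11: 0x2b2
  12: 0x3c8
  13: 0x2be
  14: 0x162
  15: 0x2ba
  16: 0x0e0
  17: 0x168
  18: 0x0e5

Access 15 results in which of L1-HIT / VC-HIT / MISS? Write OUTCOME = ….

OUTCOME = L1-HIT

0: 0x161 (blk 22, set 6) → MISS  vc=[]
1: 0x167 (blk 22, set 6) → L1-HIT  vc=[]
2: 0x164 (blk 22, set 6) → L1-HIT  vc=[]
3: 0x168 (blk 22, set 6) → L1-HIT  vc=[]
4: 0x2bd (blk 43, set 3) → MISS  vc=[]
5: 0x266 (blk 38, set 6) → MISS  vc=[22]
6: 0x162 (blk 22, set 6) → VC-HIT  vc=[38]
7: 0x167 (blk 22, set 6) → L1-HIT  vc=[38]
8: 0x186 (blk 24, set 0) → MISS  vc=[38]
9: 0x166 (blk 22, set 6) → L1-HIT  vc=[38]
10: 0x180 (blk 24, set 0) → L1-HIT  vc=[38]
11: 0x2b2 (blk 43, set 3) → L1-HIT  vc=[38]
12: 0x3c8 (blk 60, set 4) → MISS  vc=[38]
13: 0x2be (blk 43, set 3) → L1-HIT  vc=[38]
14: 0x162 (blk 22, set 6) → L1-HIT  vc=[38]
15: 0x2ba (blk 43, set 3) → L1-HIT  vc=[38]
16: 0xe0 (blk 14, set 6) → MISS  vc=[38, 22]
17: 0x168 (blk 22, set 6) → VC-HIT  vc=[38, 14]
18: 0xe5 (blk 14, set 6) → VC-HIT  vc=[38, 22]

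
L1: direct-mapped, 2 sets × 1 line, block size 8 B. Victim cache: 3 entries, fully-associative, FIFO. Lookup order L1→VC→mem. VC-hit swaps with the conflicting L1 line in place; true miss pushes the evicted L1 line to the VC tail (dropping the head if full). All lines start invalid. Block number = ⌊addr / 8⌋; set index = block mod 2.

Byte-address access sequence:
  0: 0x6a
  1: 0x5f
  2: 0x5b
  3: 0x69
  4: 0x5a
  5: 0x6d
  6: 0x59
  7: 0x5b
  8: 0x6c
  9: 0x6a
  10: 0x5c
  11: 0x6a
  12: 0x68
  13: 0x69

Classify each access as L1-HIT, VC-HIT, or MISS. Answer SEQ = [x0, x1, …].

0: 0x6a (blk 13, set 1) → MISS  vc=[]
1: 0x5f (blk 11, set 1) → MISS  vc=[13]
2: 0x5b (blk 11, set 1) → L1-HIT  vc=[13]
3: 0x69 (blk 13, set 1) → VC-HIT  vc=[11]
4: 0x5a (blk 11, set 1) → VC-HIT  vc=[13]
5: 0x6d (blk 13, set 1) → VC-HIT  vc=[11]
6: 0x59 (blk 11, set 1) → VC-HIT  vc=[13]
7: 0x5b (blk 11, set 1) → L1-HIT  vc=[13]
8: 0x6c (blk 13, set 1) → VC-HIT  vc=[11]
9: 0x6a (blk 13, set 1) → L1-HIT  vc=[11]
10: 0x5c (blk 11, set 1) → VC-HIT  vc=[13]
11: 0x6a (blk 13, set 1) → VC-HIT  vc=[11]
12: 0x68 (blk 13, set 1) → L1-HIT  vc=[11]
13: 0x69 (blk 13, set 1) → L1-HIT  vc=[11]

SEQ = [MISS, MISS, L1-HIT, VC-HIT, VC-HIT, VC-HIT, VC-HIT, L1-HIT, VC-HIT, L1-HIT, VC-HIT, VC-HIT, L1-HIT, L1-HIT]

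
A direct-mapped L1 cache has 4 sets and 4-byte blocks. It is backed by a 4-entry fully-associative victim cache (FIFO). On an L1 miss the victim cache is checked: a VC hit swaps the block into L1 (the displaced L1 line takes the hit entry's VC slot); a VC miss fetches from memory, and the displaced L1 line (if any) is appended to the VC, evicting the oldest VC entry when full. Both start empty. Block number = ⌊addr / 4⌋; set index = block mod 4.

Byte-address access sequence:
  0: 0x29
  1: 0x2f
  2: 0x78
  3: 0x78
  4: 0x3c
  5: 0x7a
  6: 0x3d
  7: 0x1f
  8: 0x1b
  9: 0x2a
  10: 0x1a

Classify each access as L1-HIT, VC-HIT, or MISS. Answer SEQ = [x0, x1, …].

SEQ = [MISS, MISS, MISS, L1-HIT, MISS, L1-HIT, L1-HIT, MISS, MISS, VC-HIT, VC-HIT]

#0 0x29→b10/s2 MISS; vc=[]
#1 0x2f→b11/s3 MISS; vc=[]
#2 0x78→b30/s2 MISS; vc=[10]
#3 0x78→b30/s2 L1-HIT; vc=[10]
#4 0x3c→b15/s3 MISS; vc=[10,11]
#5 0x7a→b30/s2 L1-HIT; vc=[10,11]
#6 0x3d→b15/s3 L1-HIT; vc=[10,11]
#7 0x1f→b7/s3 MISS; vc=[10,11,15]
#8 0x1b→b6/s2 MISS; vc=[10,11,15,30]
#9 0x2a→b10/s2 VC-HIT; vc=[6,11,15,30]
#10 0x1a→b6/s2 VC-HIT; vc=[10,11,15,30]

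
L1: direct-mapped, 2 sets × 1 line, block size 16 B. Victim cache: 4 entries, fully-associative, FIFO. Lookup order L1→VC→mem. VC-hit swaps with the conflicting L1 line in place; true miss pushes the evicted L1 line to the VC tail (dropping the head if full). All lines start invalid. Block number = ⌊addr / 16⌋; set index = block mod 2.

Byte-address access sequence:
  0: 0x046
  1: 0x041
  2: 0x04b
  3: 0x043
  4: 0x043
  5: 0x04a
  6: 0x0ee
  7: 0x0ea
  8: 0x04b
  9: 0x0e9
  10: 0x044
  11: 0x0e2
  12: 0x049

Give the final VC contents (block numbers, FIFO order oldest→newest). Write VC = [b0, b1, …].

  [0] addr=0x46 blk=4 s=0: MISS | VC []
  [1] addr=0x41 blk=4 s=0: L1-HIT | VC []
  [2] addr=0x4b blk=4 s=0: L1-HIT | VC []
  [3] addr=0x43 blk=4 s=0: L1-HIT | VC []
  [4] addr=0x43 blk=4 s=0: L1-HIT | VC []
  [5] addr=0x4a blk=4 s=0: L1-HIT | VC []
  [6] addr=0xee blk=14 s=0: MISS | VC [4]
  [7] addr=0xea blk=14 s=0: L1-HIT | VC [4]
  [8] addr=0x4b blk=4 s=0: VC-HIT | VC [14]
  [9] addr=0xe9 blk=14 s=0: VC-HIT | VC [4]
  [10] addr=0x44 blk=4 s=0: VC-HIT | VC [14]
  [11] addr=0xe2 blk=14 s=0: VC-HIT | VC [4]
  [12] addr=0x49 blk=4 s=0: VC-HIT | VC [14]

VC = [14]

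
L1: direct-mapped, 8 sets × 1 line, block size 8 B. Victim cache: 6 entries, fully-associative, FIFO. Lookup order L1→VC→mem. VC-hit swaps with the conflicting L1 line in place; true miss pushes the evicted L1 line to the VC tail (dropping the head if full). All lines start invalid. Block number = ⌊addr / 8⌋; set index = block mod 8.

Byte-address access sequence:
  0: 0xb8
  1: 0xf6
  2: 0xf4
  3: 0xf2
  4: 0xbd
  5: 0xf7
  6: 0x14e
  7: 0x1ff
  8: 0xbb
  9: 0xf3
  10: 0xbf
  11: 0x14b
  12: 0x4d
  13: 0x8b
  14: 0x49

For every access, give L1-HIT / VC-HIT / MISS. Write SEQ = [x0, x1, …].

SEQ = [MISS, MISS, L1-HIT, L1-HIT, L1-HIT, L1-HIT, MISS, MISS, VC-HIT, L1-HIT, L1-HIT, L1-HIT, MISS, MISS, VC-HIT]

0: 0xb8 (blk 23, set 7) → MISS  vc=[]
1: 0xf6 (blk 30, set 6) → MISS  vc=[]
2: 0xf4 (blk 30, set 6) → L1-HIT  vc=[]
3: 0xf2 (blk 30, set 6) → L1-HIT  vc=[]
4: 0xbd (blk 23, set 7) → L1-HIT  vc=[]
5: 0xf7 (blk 30, set 6) → L1-HIT  vc=[]
6: 0x14e (blk 41, set 1) → MISS  vc=[]
7: 0x1ff (blk 63, set 7) → MISS  vc=[23]
8: 0xbb (blk 23, set 7) → VC-HIT  vc=[63]
9: 0xf3 (blk 30, set 6) → L1-HIT  vc=[63]
10: 0xbf (blk 23, set 7) → L1-HIT  vc=[63]
11: 0x14b (blk 41, set 1) → L1-HIT  vc=[63]
12: 0x4d (blk 9, set 1) → MISS  vc=[63, 41]
13: 0x8b (blk 17, set 1) → MISS  vc=[63, 41, 9]
14: 0x49 (blk 9, set 1) → VC-HIT  vc=[63, 41, 17]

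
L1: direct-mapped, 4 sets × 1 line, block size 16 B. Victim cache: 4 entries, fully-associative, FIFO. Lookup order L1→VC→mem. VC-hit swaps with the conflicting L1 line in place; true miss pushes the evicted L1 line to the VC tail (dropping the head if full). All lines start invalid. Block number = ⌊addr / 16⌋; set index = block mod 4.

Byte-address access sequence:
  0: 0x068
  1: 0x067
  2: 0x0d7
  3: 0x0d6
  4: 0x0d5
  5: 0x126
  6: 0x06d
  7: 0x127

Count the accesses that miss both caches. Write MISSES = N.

  [0] addr=0x68 blk=6 s=2: MISS | VC []
  [1] addr=0x67 blk=6 s=2: L1-HIT | VC []
  [2] addr=0xd7 blk=13 s=1: MISS | VC []
  [3] addr=0xd6 blk=13 s=1: L1-HIT | VC []
  [4] addr=0xd5 blk=13 s=1: L1-HIT | VC []
  [5] addr=0x126 blk=18 s=2: MISS | VC [6]
  [6] addr=0x6d blk=6 s=2: VC-HIT | VC [18]
  [7] addr=0x127 blk=18 s=2: VC-HIT | VC [6]

MISSES = 3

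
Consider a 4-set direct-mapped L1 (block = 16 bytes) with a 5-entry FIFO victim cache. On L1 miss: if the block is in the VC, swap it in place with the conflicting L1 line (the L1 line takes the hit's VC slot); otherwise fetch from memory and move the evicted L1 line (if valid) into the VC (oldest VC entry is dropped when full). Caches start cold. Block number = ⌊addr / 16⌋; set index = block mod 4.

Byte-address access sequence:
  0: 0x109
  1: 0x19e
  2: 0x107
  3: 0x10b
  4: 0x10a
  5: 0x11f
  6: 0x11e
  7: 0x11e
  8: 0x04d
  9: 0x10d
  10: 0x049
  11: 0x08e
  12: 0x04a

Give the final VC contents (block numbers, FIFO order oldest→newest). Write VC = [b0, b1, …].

0: 0x109 (blk 16, set 0) → MISS  vc=[]
1: 0x19e (blk 25, set 1) → MISS  vc=[]
2: 0x107 (blk 16, set 0) → L1-HIT  vc=[]
3: 0x10b (blk 16, set 0) → L1-HIT  vc=[]
4: 0x10a (blk 16, set 0) → L1-HIT  vc=[]
5: 0x11f (blk 17, set 1) → MISS  vc=[25]
6: 0x11e (blk 17, set 1) → L1-HIT  vc=[25]
7: 0x11e (blk 17, set 1) → L1-HIT  vc=[25]
8: 0x4d (blk 4, set 0) → MISS  vc=[25, 16]
9: 0x10d (blk 16, set 0) → VC-HIT  vc=[25, 4]
10: 0x49 (blk 4, set 0) → VC-HIT  vc=[25, 16]
11: 0x8e (blk 8, set 0) → MISS  vc=[25, 16, 4]
12: 0x4a (blk 4, set 0) → VC-HIT  vc=[25, 16, 8]

VC = [25, 16, 8]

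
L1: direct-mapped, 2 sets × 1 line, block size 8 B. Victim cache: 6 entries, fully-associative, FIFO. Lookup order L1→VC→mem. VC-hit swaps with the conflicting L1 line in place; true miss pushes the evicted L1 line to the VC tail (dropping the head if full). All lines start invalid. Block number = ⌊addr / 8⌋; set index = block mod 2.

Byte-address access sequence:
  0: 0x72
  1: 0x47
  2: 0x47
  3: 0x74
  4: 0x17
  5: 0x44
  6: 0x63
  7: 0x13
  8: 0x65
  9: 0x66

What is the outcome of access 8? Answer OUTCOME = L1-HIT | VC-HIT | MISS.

#0 0x72→b14/s0 MISS; vc=[]
#1 0x47→b8/s0 MISS; vc=[14]
#2 0x47→b8/s0 L1-HIT; vc=[14]
#3 0x74→b14/s0 VC-HIT; vc=[8]
#4 0x17→b2/s0 MISS; vc=[8,14]
#5 0x44→b8/s0 VC-HIT; vc=[2,14]
#6 0x63→b12/s0 MISS; vc=[2,14,8]
#7 0x13→b2/s0 VC-HIT; vc=[12,14,8]
#8 0x65→b12/s0 VC-HIT; vc=[2,14,8]
#9 0x66→b12/s0 L1-HIT; vc=[2,14,8]

OUTCOME = VC-HIT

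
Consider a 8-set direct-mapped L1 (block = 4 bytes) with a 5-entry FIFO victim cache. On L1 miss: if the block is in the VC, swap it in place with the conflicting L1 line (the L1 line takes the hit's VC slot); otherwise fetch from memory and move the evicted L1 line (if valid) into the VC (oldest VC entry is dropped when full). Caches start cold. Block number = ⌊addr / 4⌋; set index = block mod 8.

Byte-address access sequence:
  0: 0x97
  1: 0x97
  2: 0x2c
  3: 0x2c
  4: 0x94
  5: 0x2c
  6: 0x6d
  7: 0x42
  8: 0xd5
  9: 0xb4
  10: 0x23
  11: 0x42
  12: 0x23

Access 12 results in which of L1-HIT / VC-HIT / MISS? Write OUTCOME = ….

OUTCOME = VC-HIT

  [0] addr=0x97 blk=37 s=5: MISS | VC []
  [1] addr=0x97 blk=37 s=5: L1-HIT | VC []
  [2] addr=0x2c blk=11 s=3: MISS | VC []
  [3] addr=0x2c blk=11 s=3: L1-HIT | VC []
  [4] addr=0x94 blk=37 s=5: L1-HIT | VC []
  [5] addr=0x2c blk=11 s=3: L1-HIT | VC []
  [6] addr=0x6d blk=27 s=3: MISS | VC [11]
  [7] addr=0x42 blk=16 s=0: MISS | VC [11]
  [8] addr=0xd5 blk=53 s=5: MISS | VC [11, 37]
  [9] addr=0xb4 blk=45 s=5: MISS | VC [11, 37, 53]
  [10] addr=0x23 blk=8 s=0: MISS | VC [11, 37, 53, 16]
  [11] addr=0x42 blk=16 s=0: VC-HIT | VC [11, 37, 53, 8]
  [12] addr=0x23 blk=8 s=0: VC-HIT | VC [11, 37, 53, 16]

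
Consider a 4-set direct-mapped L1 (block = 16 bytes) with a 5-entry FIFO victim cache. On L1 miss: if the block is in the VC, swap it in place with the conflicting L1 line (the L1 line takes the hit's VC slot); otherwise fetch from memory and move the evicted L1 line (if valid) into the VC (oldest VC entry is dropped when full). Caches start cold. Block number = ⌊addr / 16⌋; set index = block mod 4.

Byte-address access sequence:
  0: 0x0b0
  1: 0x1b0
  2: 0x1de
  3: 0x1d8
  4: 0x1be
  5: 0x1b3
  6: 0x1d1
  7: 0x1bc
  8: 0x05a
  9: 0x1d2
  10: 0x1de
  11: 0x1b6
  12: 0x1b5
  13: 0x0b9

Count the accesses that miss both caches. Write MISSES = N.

0: 0xb0 (blk 11, set 3) → MISS  vc=[]
1: 0x1b0 (blk 27, set 3) → MISS  vc=[11]
2: 0x1de (blk 29, set 1) → MISS  vc=[11]
3: 0x1d8 (blk 29, set 1) → L1-HIT  vc=[11]
4: 0x1be (blk 27, set 3) → L1-HIT  vc=[11]
5: 0x1b3 (blk 27, set 3) → L1-HIT  vc=[11]
6: 0x1d1 (blk 29, set 1) → L1-HIT  vc=[11]
7: 0x1bc (blk 27, set 3) → L1-HIT  vc=[11]
8: 0x5a (blk 5, set 1) → MISS  vc=[11, 29]
9: 0x1d2 (blk 29, set 1) → VC-HIT  vc=[11, 5]
10: 0x1de (blk 29, set 1) → L1-HIT  vc=[11, 5]
11: 0x1b6 (blk 27, set 3) → L1-HIT  vc=[11, 5]
12: 0x1b5 (blk 27, set 3) → L1-HIT  vc=[11, 5]
13: 0xb9 (blk 11, set 3) → VC-HIT  vc=[27, 5]

MISSES = 4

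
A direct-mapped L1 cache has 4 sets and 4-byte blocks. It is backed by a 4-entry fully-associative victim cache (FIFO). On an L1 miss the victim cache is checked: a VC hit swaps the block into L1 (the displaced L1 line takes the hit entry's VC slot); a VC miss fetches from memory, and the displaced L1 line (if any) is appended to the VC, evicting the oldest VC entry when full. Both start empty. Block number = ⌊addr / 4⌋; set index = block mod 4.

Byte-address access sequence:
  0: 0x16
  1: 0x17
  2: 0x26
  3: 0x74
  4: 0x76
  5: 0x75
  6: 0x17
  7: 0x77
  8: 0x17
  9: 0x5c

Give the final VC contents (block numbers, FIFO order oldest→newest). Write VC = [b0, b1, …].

VC = [29, 9]

  [0] addr=0x16 blk=5 s=1: MISS | VC []
  [1] addr=0x17 blk=5 s=1: L1-HIT | VC []
  [2] addr=0x26 blk=9 s=1: MISS | VC [5]
  [3] addr=0x74 blk=29 s=1: MISS | VC [5, 9]
  [4] addr=0x76 blk=29 s=1: L1-HIT | VC [5, 9]
  [5] addr=0x75 blk=29 s=1: L1-HIT | VC [5, 9]
  [6] addr=0x17 blk=5 s=1: VC-HIT | VC [29, 9]
  [7] addr=0x77 blk=29 s=1: VC-HIT | VC [5, 9]
  [8] addr=0x17 blk=5 s=1: VC-HIT | VC [29, 9]
  [9] addr=0x5c blk=23 s=3: MISS | VC [29, 9]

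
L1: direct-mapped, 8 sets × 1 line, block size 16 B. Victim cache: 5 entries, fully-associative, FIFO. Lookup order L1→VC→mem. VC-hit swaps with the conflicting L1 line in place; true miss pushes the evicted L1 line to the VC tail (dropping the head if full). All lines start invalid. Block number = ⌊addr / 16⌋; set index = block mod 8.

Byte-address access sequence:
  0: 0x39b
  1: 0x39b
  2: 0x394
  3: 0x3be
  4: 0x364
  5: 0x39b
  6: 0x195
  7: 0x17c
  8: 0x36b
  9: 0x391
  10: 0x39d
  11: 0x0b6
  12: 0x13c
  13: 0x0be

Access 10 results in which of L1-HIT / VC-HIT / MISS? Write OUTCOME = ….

OUTCOME = L1-HIT

#0 0x39b→b57/s1 MISS; vc=[]
#1 0x39b→b57/s1 L1-HIT; vc=[]
#2 0x394→b57/s1 L1-HIT; vc=[]
#3 0x3be→b59/s3 MISS; vc=[]
#4 0x364→b54/s6 MISS; vc=[]
#5 0x39b→b57/s1 L1-HIT; vc=[]
#6 0x195→b25/s1 MISS; vc=[57]
#7 0x17c→b23/s7 MISS; vc=[57]
#8 0x36b→b54/s6 L1-HIT; vc=[57]
#9 0x391→b57/s1 VC-HIT; vc=[25]
#10 0x39d→b57/s1 L1-HIT; vc=[25]
#11 0xb6→b11/s3 MISS; vc=[25,59]
#12 0x13c→b19/s3 MISS; vc=[25,59,11]
#13 0xbe→b11/s3 VC-HIT; vc=[25,59,19]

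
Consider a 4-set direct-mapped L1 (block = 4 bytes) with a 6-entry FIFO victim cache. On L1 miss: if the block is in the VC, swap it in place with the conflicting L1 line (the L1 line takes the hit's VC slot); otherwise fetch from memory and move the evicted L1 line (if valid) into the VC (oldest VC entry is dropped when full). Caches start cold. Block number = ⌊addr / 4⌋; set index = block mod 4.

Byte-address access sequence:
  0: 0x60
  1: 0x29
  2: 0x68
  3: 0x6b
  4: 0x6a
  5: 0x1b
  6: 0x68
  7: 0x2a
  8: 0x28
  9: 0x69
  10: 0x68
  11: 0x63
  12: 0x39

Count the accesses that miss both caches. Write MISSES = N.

0: 0x60 (blk 24, set 0) → MISS  vc=[]
1: 0x29 (blk 10, set 2) → MISS  vc=[]
2: 0x68 (blk 26, set 2) → MISS  vc=[10]
3: 0x6b (blk 26, set 2) → L1-HIT  vc=[10]
4: 0x6a (blk 26, set 2) → L1-HIT  vc=[10]
5: 0x1b (blk 6, set 2) → MISS  vc=[10, 26]
6: 0x68 (blk 26, set 2) → VC-HIT  vc=[10, 6]
7: 0x2a (blk 10, set 2) → VC-HIT  vc=[26, 6]
8: 0x28 (blk 10, set 2) → L1-HIT  vc=[26, 6]
9: 0x69 (blk 26, set 2) → VC-HIT  vc=[10, 6]
10: 0x68 (blk 26, set 2) → L1-HIT  vc=[10, 6]
11: 0x63 (blk 24, set 0) → L1-HIT  vc=[10, 6]
12: 0x39 (blk 14, set 2) → MISS  vc=[10, 6, 26]

MISSES = 5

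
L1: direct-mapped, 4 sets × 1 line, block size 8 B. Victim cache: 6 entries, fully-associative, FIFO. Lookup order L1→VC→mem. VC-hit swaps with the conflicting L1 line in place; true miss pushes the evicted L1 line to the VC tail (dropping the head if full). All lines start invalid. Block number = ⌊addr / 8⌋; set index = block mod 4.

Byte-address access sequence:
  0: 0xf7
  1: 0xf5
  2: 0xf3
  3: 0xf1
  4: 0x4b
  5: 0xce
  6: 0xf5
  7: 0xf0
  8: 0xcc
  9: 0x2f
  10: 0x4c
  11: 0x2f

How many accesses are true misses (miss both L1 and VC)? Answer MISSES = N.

MISSES = 4

#0 0xf7→b30/s2 MISS; vc=[]
#1 0xf5→b30/s2 L1-HIT; vc=[]
#2 0xf3→b30/s2 L1-HIT; vc=[]
#3 0xf1→b30/s2 L1-HIT; vc=[]
#4 0x4b→b9/s1 MISS; vc=[]
#5 0xce→b25/s1 MISS; vc=[9]
#6 0xf5→b30/s2 L1-HIT; vc=[9]
#7 0xf0→b30/s2 L1-HIT; vc=[9]
#8 0xcc→b25/s1 L1-HIT; vc=[9]
#9 0x2f→b5/s1 MISS; vc=[9,25]
#10 0x4c→b9/s1 VC-HIT; vc=[5,25]
#11 0x2f→b5/s1 VC-HIT; vc=[9,25]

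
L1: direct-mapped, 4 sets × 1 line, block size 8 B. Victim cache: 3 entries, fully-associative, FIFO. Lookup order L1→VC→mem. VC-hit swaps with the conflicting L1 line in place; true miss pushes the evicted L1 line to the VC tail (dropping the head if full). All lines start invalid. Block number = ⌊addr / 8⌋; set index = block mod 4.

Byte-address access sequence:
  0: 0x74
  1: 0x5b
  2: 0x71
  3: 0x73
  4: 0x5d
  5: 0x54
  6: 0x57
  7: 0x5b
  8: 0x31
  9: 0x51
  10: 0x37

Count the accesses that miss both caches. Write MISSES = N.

  [0] addr=0x74 blk=14 s=2: MISS | VC []
  [1] addr=0x5b blk=11 s=3: MISS | VC []
  [2] addr=0x71 blk=14 s=2: L1-HIT | VC []
  [3] addr=0x73 blk=14 s=2: L1-HIT | VC []
  [4] addr=0x5d blk=11 s=3: L1-HIT | VC []
  [5] addr=0x54 blk=10 s=2: MISS | VC [14]
  [6] addr=0x57 blk=10 s=2: L1-HIT | VC [14]
  [7] addr=0x5b blk=11 s=3: L1-HIT | VC [14]
  [8] addr=0x31 blk=6 s=2: MISS | VC [14, 10]
  [9] addr=0x51 blk=10 s=2: VC-HIT | VC [14, 6]
  [10] addr=0x37 blk=6 s=2: VC-HIT | VC [14, 10]

MISSES = 4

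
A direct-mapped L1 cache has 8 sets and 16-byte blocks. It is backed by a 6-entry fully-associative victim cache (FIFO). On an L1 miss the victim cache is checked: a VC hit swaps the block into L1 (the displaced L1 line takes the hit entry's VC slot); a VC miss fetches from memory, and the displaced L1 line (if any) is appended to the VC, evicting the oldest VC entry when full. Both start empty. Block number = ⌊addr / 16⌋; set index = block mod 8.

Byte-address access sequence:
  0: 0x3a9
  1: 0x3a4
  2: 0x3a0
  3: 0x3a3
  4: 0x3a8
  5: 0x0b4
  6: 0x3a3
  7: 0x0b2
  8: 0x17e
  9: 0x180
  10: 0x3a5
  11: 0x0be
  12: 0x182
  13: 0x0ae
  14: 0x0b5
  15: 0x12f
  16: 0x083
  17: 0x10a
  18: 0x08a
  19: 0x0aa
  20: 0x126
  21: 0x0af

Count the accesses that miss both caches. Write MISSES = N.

MISSES = 8

  [0] addr=0x3a9 blk=58 s=2: MISS | VC []
  [1] addr=0x3a4 blk=58 s=2: L1-HIT | VC []
  [2] addr=0x3a0 blk=58 s=2: L1-HIT | VC []
  [3] addr=0x3a3 blk=58 s=2: L1-HIT | VC []
  [4] addr=0x3a8 blk=58 s=2: L1-HIT | VC []
  [5] addr=0xb4 blk=11 s=3: MISS | VC []
  [6] addr=0x3a3 blk=58 s=2: L1-HIT | VC []
  [7] addr=0xb2 blk=11 s=3: L1-HIT | VC []
  [8] addr=0x17e blk=23 s=7: MISS | VC []
  [9] addr=0x180 blk=24 s=0: MISS | VC []
  [10] addr=0x3a5 blk=58 s=2: L1-HIT | VC []
  [11] addr=0xbe blk=11 s=3: L1-HIT | VC []
  [12] addr=0x182 blk=24 s=0: L1-HIT | VC []
  [13] addr=0xae blk=10 s=2: MISS | VC [58]
  [14] addr=0xb5 blk=11 s=3: L1-HIT | VC [58]
  [15] addr=0x12f blk=18 s=2: MISS | VC [58, 10]
  [16] addr=0x83 blk=8 s=0: MISS | VC [58, 10, 24]
  [17] addr=0x10a blk=16 s=0: MISS | VC [58, 10, 24, 8]
  [18] addr=0x8a blk=8 s=0: VC-HIT | VC [58, 10, 24, 16]
  [19] addr=0xaa blk=10 s=2: VC-HIT | VC [58, 18, 24, 16]
  [20] addr=0x126 blk=18 s=2: VC-HIT | VC [58, 10, 24, 16]
  [21] addr=0xaf blk=10 s=2: VC-HIT | VC [58, 18, 24, 16]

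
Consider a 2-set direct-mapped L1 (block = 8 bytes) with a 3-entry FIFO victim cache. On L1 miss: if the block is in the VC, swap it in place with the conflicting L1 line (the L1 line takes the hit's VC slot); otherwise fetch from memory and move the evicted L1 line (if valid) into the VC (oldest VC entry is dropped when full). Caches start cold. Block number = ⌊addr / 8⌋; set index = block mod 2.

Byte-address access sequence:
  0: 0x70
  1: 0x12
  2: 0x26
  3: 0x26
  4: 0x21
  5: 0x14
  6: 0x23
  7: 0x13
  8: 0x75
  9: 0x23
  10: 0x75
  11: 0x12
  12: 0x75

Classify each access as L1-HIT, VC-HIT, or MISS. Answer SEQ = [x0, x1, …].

0: 0x70 (blk 14, set 0) → MISS  vc=[]
1: 0x12 (blk 2, set 0) → MISS  vc=[14]
2: 0x26 (blk 4, set 0) → MISS  vc=[14, 2]
3: 0x26 (blk 4, set 0) → L1-HIT  vc=[14, 2]
4: 0x21 (blk 4, set 0) → L1-HIT  vc=[14, 2]
5: 0x14 (blk 2, set 0) → VC-HIT  vc=[14, 4]
6: 0x23 (blk 4, set 0) → VC-HIT  vc=[14, 2]
7: 0x13 (blk 2, set 0) → VC-HIT  vc=[14, 4]
8: 0x75 (blk 14, set 0) → VC-HIT  vc=[2, 4]
9: 0x23 (blk 4, set 0) → VC-HIT  vc=[2, 14]
10: 0x75 (blk 14, set 0) → VC-HIT  vc=[2, 4]
11: 0x12 (blk 2, set 0) → VC-HIT  vc=[14, 4]
12: 0x75 (blk 14, set 0) → VC-HIT  vc=[2, 4]

SEQ = [MISS, MISS, MISS, L1-HIT, L1-HIT, VC-HIT, VC-HIT, VC-HIT, VC-HIT, VC-HIT, VC-HIT, VC-HIT, VC-HIT]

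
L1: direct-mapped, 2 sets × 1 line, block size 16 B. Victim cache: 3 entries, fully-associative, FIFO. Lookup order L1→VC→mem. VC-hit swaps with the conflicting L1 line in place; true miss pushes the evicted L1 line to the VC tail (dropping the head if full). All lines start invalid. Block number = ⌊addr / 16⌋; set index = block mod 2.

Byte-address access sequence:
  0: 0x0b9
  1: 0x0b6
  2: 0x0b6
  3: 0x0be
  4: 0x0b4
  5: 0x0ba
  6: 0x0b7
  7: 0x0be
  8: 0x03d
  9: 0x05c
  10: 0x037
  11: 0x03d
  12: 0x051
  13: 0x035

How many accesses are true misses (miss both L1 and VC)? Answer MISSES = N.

MISSES = 3

  [0] addr=0xb9 blk=11 s=1: MISS | VC []
  [1] addr=0xb6 blk=11 s=1: L1-HIT | VC []
  [2] addr=0xb6 blk=11 s=1: L1-HIT | VC []
  [3] addr=0xbe blk=11 s=1: L1-HIT | VC []
  [4] addr=0xb4 blk=11 s=1: L1-HIT | VC []
  [5] addr=0xba blk=11 s=1: L1-HIT | VC []
  [6] addr=0xb7 blk=11 s=1: L1-HIT | VC []
  [7] addr=0xbe blk=11 s=1: L1-HIT | VC []
  [8] addr=0x3d blk=3 s=1: MISS | VC [11]
  [9] addr=0x5c blk=5 s=1: MISS | VC [11, 3]
  [10] addr=0x37 blk=3 s=1: VC-HIT | VC [11, 5]
  [11] addr=0x3d blk=3 s=1: L1-HIT | VC [11, 5]
  [12] addr=0x51 blk=5 s=1: VC-HIT | VC [11, 3]
  [13] addr=0x35 blk=3 s=1: VC-HIT | VC [11, 5]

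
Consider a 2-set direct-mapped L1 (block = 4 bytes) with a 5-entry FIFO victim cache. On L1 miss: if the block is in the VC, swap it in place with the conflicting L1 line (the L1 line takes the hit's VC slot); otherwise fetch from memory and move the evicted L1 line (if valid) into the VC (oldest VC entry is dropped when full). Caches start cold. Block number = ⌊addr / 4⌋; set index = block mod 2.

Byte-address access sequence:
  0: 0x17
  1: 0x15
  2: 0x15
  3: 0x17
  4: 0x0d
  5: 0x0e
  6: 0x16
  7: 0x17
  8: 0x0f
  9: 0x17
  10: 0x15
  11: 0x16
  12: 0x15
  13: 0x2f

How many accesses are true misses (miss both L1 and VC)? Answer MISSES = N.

MISSES = 3

#0 0x17→b5/s1 MISS; vc=[]
#1 0x15→b5/s1 L1-HIT; vc=[]
#2 0x15→b5/s1 L1-HIT; vc=[]
#3 0x17→b5/s1 L1-HIT; vc=[]
#4 0xd→b3/s1 MISS; vc=[5]
#5 0xe→b3/s1 L1-HIT; vc=[5]
#6 0x16→b5/s1 VC-HIT; vc=[3]
#7 0x17→b5/s1 L1-HIT; vc=[3]
#8 0xf→b3/s1 VC-HIT; vc=[5]
#9 0x17→b5/s1 VC-HIT; vc=[3]
#10 0x15→b5/s1 L1-HIT; vc=[3]
#11 0x16→b5/s1 L1-HIT; vc=[3]
#12 0x15→b5/s1 L1-HIT; vc=[3]
#13 0x2f→b11/s1 MISS; vc=[3,5]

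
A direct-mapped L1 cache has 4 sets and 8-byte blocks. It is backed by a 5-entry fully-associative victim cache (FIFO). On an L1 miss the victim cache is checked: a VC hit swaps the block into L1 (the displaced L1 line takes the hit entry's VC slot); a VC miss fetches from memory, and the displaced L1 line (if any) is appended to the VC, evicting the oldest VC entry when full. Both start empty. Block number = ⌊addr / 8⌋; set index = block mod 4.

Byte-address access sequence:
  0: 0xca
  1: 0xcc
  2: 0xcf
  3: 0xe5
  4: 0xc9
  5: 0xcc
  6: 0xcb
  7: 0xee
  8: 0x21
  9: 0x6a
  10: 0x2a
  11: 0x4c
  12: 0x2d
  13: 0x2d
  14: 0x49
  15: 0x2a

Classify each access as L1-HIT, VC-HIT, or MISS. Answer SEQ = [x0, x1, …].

#0 0xca→b25/s1 MISS; vc=[]
#1 0xcc→b25/s1 L1-HIT; vc=[]
#2 0xcf→b25/s1 L1-HIT; vc=[]
#3 0xe5→b28/s0 MISS; vc=[]
#4 0xc9→b25/s1 L1-HIT; vc=[]
#5 0xcc→b25/s1 L1-HIT; vc=[]
#6 0xcb→b25/s1 L1-HIT; vc=[]
#7 0xee→b29/s1 MISS; vc=[25]
#8 0x21→b4/s0 MISS; vc=[25,28]
#9 0x6a→b13/s1 MISS; vc=[25,28,29]
#10 0x2a→b5/s1 MISS; vc=[25,28,29,13]
#11 0x4c→b9/s1 MISS; vc=[25,28,29,13,5]
#12 0x2d→b5/s1 VC-HIT; vc=[25,28,29,13,9]
#13 0x2d→b5/s1 L1-HIT; vc=[25,28,29,13,9]
#14 0x49→b9/s1 VC-HIT; vc=[25,28,29,13,5]
#15 0x2a→b5/s1 VC-HIT; vc=[25,28,29,13,9]

SEQ = [MISS, L1-HIT, L1-HIT, MISS, L1-HIT, L1-HIT, L1-HIT, MISS, MISS, MISS, MISS, MISS, VC-HIT, L1-HIT, VC-HIT, VC-HIT]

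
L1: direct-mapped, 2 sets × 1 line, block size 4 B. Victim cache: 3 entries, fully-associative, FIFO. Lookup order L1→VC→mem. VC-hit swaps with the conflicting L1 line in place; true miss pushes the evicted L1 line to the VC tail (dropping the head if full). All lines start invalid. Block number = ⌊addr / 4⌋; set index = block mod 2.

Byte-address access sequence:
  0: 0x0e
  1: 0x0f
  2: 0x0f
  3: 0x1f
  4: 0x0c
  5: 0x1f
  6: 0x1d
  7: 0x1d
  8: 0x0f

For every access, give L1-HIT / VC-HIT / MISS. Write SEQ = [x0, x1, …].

  [0] addr=0xe blk=3 s=1: MISS | VC []
  [1] addr=0xf blk=3 s=1: L1-HIT | VC []
  [2] addr=0xf blk=3 s=1: L1-HIT | VC []
  [3] addr=0x1f blk=7 s=1: MISS | VC [3]
  [4] addr=0xc blk=3 s=1: VC-HIT | VC [7]
  [5] addr=0x1f blk=7 s=1: VC-HIT | VC [3]
  [6] addr=0x1d blk=7 s=1: L1-HIT | VC [3]
  [7] addr=0x1d blk=7 s=1: L1-HIT | VC [3]
  [8] addr=0xf blk=3 s=1: VC-HIT | VC [7]

SEQ = [MISS, L1-HIT, L1-HIT, MISS, VC-HIT, VC-HIT, L1-HIT, L1-HIT, VC-HIT]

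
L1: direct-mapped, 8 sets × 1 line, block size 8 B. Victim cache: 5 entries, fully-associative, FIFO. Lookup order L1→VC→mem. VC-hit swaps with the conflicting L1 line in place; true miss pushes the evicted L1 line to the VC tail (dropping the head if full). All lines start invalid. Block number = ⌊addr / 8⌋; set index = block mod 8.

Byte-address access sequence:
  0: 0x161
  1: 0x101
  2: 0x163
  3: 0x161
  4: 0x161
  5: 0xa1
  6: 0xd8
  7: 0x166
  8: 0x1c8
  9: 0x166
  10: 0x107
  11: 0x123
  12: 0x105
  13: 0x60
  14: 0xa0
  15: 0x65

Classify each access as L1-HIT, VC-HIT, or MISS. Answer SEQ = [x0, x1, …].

#0 0x161→b44/s4 MISS; vc=[]
#1 0x101→b32/s0 MISS; vc=[]
#2 0x163→b44/s4 L1-HIT; vc=[]
#3 0x161→b44/s4 L1-HIT; vc=[]
#4 0x161→b44/s4 L1-HIT; vc=[]
#5 0xa1→b20/s4 MISS; vc=[44]
#6 0xd8→b27/s3 MISS; vc=[44]
#7 0x166→b44/s4 VC-HIT; vc=[20]
#8 0x1c8→b57/s1 MISS; vc=[20]
#9 0x166→b44/s4 L1-HIT; vc=[20]
#10 0x107→b32/s0 L1-HIT; vc=[20]
#11 0x123→b36/s4 MISS; vc=[20,44]
#12 0x105→b32/s0 L1-HIT; vc=[20,44]
#13 0x60→b12/s4 MISS; vc=[20,44,36]
#14 0xa0→b20/s4 VC-HIT; vc=[12,44,36]
#15 0x65→b12/s4 VC-HIT; vc=[20,44,36]

SEQ = [MISS, MISS, L1-HIT, L1-HIT, L1-HIT, MISS, MISS, VC-HIT, MISS, L1-HIT, L1-HIT, MISS, L1-HIT, MISS, VC-HIT, VC-HIT]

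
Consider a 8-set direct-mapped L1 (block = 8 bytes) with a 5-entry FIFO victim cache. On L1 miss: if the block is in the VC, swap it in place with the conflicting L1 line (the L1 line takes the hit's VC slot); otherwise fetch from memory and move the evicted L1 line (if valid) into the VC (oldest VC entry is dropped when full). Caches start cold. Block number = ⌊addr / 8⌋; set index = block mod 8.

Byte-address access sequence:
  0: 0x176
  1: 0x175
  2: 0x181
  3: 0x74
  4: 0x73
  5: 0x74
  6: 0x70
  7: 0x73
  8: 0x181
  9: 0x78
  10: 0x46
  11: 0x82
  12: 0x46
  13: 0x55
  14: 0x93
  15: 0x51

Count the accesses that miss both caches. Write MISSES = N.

#0 0x176→b46/s6 MISS; vc=[]
#1 0x175→b46/s6 L1-HIT; vc=[]
#2 0x181→b48/s0 MISS; vc=[]
#3 0x74→b14/s6 MISS; vc=[46]
#4 0x73→b14/s6 L1-HIT; vc=[46]
#5 0x74→b14/s6 L1-HIT; vc=[46]
#6 0x70→b14/s6 L1-HIT; vc=[46]
#7 0x73→b14/s6 L1-HIT; vc=[46]
#8 0x181→b48/s0 L1-HIT; vc=[46]
#9 0x78→b15/s7 MISS; vc=[46]
#10 0x46→b8/s0 MISS; vc=[46,48]
#11 0x82→b16/s0 MISS; vc=[46,48,8]
#12 0x46→b8/s0 VC-HIT; vc=[46,48,16]
#13 0x55→b10/s2 MISS; vc=[46,48,16]
#14 0x93→b18/s2 MISS; vc=[46,48,16,10]
#15 0x51→b10/s2 VC-HIT; vc=[46,48,16,18]

MISSES = 8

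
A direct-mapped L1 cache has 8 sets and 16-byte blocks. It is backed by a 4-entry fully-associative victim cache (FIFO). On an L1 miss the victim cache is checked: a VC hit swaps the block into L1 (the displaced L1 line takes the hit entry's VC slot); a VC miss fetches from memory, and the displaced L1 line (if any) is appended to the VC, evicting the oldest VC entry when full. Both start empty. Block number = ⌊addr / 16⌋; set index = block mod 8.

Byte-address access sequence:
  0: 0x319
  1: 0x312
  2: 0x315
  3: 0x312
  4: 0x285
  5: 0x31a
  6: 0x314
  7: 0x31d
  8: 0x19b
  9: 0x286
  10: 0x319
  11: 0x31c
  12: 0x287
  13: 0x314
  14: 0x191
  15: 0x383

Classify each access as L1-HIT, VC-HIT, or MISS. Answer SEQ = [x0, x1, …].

SEQ = [MISS, L1-HIT, L1-HIT, L1-HIT, MISS, L1-HIT, L1-HIT, L1-HIT, MISS, L1-HIT, VC-HIT, L1-HIT, L1-HIT, L1-HIT, VC-HIT, MISS]

#0 0x319→b49/s1 MISS; vc=[]
#1 0x312→b49/s1 L1-HIT; vc=[]
#2 0x315→b49/s1 L1-HIT; vc=[]
#3 0x312→b49/s1 L1-HIT; vc=[]
#4 0x285→b40/s0 MISS; vc=[]
#5 0x31a→b49/s1 L1-HIT; vc=[]
#6 0x314→b49/s1 L1-HIT; vc=[]
#7 0x31d→b49/s1 L1-HIT; vc=[]
#8 0x19b→b25/s1 MISS; vc=[49]
#9 0x286→b40/s0 L1-HIT; vc=[49]
#10 0x319→b49/s1 VC-HIT; vc=[25]
#11 0x31c→b49/s1 L1-HIT; vc=[25]
#12 0x287→b40/s0 L1-HIT; vc=[25]
#13 0x314→b49/s1 L1-HIT; vc=[25]
#14 0x191→b25/s1 VC-HIT; vc=[49]
#15 0x383→b56/s0 MISS; vc=[49,40]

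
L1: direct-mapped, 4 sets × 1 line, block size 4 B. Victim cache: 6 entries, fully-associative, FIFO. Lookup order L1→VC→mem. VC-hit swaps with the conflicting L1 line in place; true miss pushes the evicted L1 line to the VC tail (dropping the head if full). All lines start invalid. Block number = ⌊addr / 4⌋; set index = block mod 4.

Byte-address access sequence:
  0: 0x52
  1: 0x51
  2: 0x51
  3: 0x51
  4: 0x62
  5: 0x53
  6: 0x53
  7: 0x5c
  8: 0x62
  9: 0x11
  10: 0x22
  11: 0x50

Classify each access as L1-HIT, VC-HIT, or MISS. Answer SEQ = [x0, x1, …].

SEQ = [MISS, L1-HIT, L1-HIT, L1-HIT, MISS, VC-HIT, L1-HIT, MISS, VC-HIT, MISS, MISS, VC-HIT]

  [0] addr=0x52 blk=20 s=0: MISS | VC []
  [1] addr=0x51 blk=20 s=0: L1-HIT | VC []
  [2] addr=0x51 blk=20 s=0: L1-HIT | VC []
  [3] addr=0x51 blk=20 s=0: L1-HIT | VC []
  [4] addr=0x62 blk=24 s=0: MISS | VC [20]
  [5] addr=0x53 blk=20 s=0: VC-HIT | VC [24]
  [6] addr=0x53 blk=20 s=0: L1-HIT | VC [24]
  [7] addr=0x5c blk=23 s=3: MISS | VC [24]
  [8] addr=0x62 blk=24 s=0: VC-HIT | VC [20]
  [9] addr=0x11 blk=4 s=0: MISS | VC [20, 24]
  [10] addr=0x22 blk=8 s=0: MISS | VC [20, 24, 4]
  [11] addr=0x50 blk=20 s=0: VC-HIT | VC [8, 24, 4]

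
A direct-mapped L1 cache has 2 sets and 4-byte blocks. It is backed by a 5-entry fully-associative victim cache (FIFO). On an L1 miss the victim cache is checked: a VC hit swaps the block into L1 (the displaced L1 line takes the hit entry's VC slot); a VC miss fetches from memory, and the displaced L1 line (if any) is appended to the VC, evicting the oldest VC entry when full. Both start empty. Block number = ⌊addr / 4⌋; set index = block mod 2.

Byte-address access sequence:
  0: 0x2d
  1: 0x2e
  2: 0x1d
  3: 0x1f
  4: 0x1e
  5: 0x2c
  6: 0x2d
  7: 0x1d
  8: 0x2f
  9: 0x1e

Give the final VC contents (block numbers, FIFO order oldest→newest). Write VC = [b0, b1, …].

0: 0x2d (blk 11, set 1) → MISS  vc=[]
1: 0x2e (blk 11, set 1) → L1-HIT  vc=[]
2: 0x1d (blk 7, set 1) → MISS  vc=[11]
3: 0x1f (blk 7, set 1) → L1-HIT  vc=[11]
4: 0x1e (blk 7, set 1) → L1-HIT  vc=[11]
5: 0x2c (blk 11, set 1) → VC-HIT  vc=[7]
6: 0x2d (blk 11, set 1) → L1-HIT  vc=[7]
7: 0x1d (blk 7, set 1) → VC-HIT  vc=[11]
8: 0x2f (blk 11, set 1) → VC-HIT  vc=[7]
9: 0x1e (blk 7, set 1) → VC-HIT  vc=[11]

VC = [11]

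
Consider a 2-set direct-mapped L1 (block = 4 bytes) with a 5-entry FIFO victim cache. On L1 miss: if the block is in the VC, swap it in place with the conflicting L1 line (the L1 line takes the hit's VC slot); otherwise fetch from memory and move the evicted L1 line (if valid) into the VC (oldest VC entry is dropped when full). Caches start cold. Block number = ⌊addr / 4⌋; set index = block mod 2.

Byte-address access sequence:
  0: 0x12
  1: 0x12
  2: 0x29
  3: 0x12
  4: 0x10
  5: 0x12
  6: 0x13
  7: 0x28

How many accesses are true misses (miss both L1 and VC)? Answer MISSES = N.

  [0] addr=0x12 blk=4 s=0: MISS | VC []
  [1] addr=0x12 blk=4 s=0: L1-HIT | VC []
  [2] addr=0x29 blk=10 s=0: MISS | VC [4]
  [3] addr=0x12 blk=4 s=0: VC-HIT | VC [10]
  [4] addr=0x10 blk=4 s=0: L1-HIT | VC [10]
  [5] addr=0x12 blk=4 s=0: L1-HIT | VC [10]
  [6] addr=0x13 blk=4 s=0: L1-HIT | VC [10]
  [7] addr=0x28 blk=10 s=0: VC-HIT | VC [4]

MISSES = 2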